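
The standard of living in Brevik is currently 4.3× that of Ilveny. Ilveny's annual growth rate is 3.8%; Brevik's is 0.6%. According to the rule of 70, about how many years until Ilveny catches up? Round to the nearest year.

Ilveny gains on Brevik at 3.8% − 0.6% = 3.2 points a year.
At that relative rate the gap halves every 70/3.2 ≈ 21.88 years.
A 4.3× gap takes log₂(4.3) ≈ 2.10 halvings to close: 2.10 × 21.88 ≈ 46 years.

around 46 years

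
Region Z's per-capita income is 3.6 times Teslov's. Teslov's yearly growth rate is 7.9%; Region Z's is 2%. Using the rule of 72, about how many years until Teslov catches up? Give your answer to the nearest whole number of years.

around 23 years

Teslov gains on Region Z at 7.9% − 2% = 5.9 points a year.
At that relative rate the gap halves every 72/5.9 ≈ 12.20 years.
A 3.6 times gap takes log₂(3.6) ≈ 1.85 halvings to close: 1.85 × 12.20 ≈ 23 years.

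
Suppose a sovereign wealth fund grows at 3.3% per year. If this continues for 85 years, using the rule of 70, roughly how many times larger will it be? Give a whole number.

At 3.3% one doubling takes ≈ 21.21 years; 85 years is 4 of them, so ×16.

around 16 times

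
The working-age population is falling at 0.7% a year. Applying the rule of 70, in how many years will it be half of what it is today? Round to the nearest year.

The rule works in reverse for decay: 70/0.7 ≈ 100.00 years to halve.

about 100 years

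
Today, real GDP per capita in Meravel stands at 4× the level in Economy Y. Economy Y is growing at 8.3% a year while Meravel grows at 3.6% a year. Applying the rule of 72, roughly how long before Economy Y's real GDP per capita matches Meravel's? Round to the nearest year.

The growth-rate gap is 8.3% − 3.6% = 4.7 percentage points.
So the ratio between them halves every 72/4.7 ≈ 15.32 years.
A 4× gap closes after 2 halvings: 2 × 15.32 ≈ 31 years.

≈ 31 years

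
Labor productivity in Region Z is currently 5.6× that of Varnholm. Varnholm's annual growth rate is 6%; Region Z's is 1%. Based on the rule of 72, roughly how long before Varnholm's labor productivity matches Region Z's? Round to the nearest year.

The growth-rate gap is 6% − 1% = 5 percentage points.
So the ratio between them halves every 72/5 ≈ 14.40 years.
A 5.6× gap takes log₂(5.6) ≈ 2.49 halvings to close: 2.49 × 14.40 ≈ 36 years.

≈ 36 years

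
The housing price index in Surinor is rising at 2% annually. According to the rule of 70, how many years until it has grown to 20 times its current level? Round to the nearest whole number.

One doubling takes 70/2 = 35.00 years.
Reaching 20× takes log₂(20) ≈ 4.32 doublings.
4.32 × 35.00 ≈ 151 years.

approximately 151 years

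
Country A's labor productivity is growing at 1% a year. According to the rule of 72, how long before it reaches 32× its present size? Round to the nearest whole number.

≈ 360 years

At 1% it doubles every 72/1 ≈ 72.00 years.
Getting to 32× needs 5 doublings: 5 × 72.00 ≈ 360 years.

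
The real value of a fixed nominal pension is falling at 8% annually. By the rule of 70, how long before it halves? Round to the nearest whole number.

9 years

Falling at 8%, it halves about every 70/8 = 8.75 years.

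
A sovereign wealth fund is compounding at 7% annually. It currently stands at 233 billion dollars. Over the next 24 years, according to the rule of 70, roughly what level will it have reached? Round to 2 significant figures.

Doubling time ≈ 70/7 = 10.00 years.
24 years is 24/10.00 ≈ 2.40 doublings, a factor of 2^2.40 ≈ 5.28.
233 × 5.28 ≈ 1200 billion dollars.

roughly 1200 billion dollars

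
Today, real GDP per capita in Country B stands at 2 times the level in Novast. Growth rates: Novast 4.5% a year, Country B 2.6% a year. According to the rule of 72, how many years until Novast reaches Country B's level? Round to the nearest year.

38 years

What matters is the difference: 1.9 pp.
Rule of 72 on the gap: the ratio halves every 72/1.9 ≈ 37.89 years.
A 2 times gap closes after 1 halving: 1 × 37.89 ≈ 38 years.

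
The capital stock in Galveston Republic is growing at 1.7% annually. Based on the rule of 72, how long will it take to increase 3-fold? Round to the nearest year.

about 67 years

At 1.7% it doubles every 72/1.7 ≈ 42.35 years.
Reaching 3× takes log₂(3) ≈ 1.58 doublings.
1.58 × 42.35 ≈ 67 years.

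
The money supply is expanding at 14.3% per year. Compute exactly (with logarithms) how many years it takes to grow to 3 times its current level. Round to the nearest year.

t = ln(3) / ln(1 + 0.143) = 1.0986 / 0.133656 ≈ 8.22.
≈ 8 years.

8 years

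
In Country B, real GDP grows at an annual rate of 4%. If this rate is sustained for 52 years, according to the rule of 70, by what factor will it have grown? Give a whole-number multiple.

Doubling time ≈ 70/4 = 17.50 years.
52/17.50 ≈ 3 doublings, so about 2^3 = 8×.

about 8 times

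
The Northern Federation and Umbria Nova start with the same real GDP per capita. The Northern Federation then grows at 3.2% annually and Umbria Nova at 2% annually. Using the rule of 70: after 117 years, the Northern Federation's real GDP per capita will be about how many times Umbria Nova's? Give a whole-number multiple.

Rate gap = 3.2% − 2% = 1.2 points.
The ratio doubles every 70/1.2 ≈ 58.33 years.
117/58.33 ≈ 2.01 doublings → ratio ≈ 2^2.01 ≈ 4.

approximately 4 times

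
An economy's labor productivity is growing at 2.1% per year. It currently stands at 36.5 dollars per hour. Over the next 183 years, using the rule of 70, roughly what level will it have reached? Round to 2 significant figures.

around 1600 dollars per hour

It doubles every 70/2.1 ≈ 33.33 years, so 183 years is 5.49 doublings.
2^5.49 ≈ 44.94; 36.5 × 44.94 ≈ 1600 dollars per hour.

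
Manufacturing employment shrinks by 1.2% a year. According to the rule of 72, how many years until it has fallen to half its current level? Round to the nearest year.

Halving time ≈ 72 / 1.2 = 60.00 → 60 years.

around 60 years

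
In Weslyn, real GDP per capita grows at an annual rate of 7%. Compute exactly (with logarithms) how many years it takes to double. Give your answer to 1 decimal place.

10.2 years

t = ln(2) / ln(1 + 0.07) = 0.6931 / 0.067659 ≈ 10.24.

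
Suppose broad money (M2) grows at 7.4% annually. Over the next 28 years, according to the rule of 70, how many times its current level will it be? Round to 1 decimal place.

Doubling time ≈ 70/7.4 = 9.46 years.
28 years / 9.46 ≈ 2.96 doublings → factor 2^2.96 ≈ 7.8.

approximately 7.8 times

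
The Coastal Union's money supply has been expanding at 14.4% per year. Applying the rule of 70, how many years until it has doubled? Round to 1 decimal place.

about 4.9 years

Doubling time ≈ 70 / 14.4 = 4.86 years.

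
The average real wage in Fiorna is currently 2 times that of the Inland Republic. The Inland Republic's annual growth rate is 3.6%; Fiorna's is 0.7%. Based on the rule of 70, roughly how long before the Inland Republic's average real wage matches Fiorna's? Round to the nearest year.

approximately 24 years

The growth-rate gap is 3.6% − 0.7% = 2.9 percentage points.
So the ratio between them halves every 70/2.9 ≈ 24.14 years.
A 2 times gap closes after 1 halving: 1 × 24.14 ≈ 24 years.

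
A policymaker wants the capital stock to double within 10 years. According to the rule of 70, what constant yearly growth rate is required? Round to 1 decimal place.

7.0%

70 / 10 ≈ 7.00, so about 7.0% per year.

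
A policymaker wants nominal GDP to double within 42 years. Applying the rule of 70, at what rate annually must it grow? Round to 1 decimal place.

70 / 42 ≈ 1.67, so about 1.7% annually.

roughly 1.7% annually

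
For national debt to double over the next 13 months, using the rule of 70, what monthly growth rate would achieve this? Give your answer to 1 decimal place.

around 5.4%

70 / 13 ≈ 5.38, so about 5.4% per month.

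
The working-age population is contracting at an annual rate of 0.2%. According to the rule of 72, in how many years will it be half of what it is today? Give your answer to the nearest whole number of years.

Halving time ≈ 72 / 0.2 = 360.00 → 360 years.

about 360 years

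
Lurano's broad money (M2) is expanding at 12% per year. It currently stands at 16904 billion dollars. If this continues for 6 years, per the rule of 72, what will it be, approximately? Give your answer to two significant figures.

about 34000 billion dollars

Doubling time ≈ 72/12 = 6.00 years.
6 years is 6/6.00 ≈ 1.00 doublings, a factor of 2^1.00 ≈ 2.00.
16904 × 2.00 ≈ 34000 billion dollars.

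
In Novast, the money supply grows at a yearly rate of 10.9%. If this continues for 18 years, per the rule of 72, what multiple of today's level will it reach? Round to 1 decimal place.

6.6 times

Doubling time ≈ 72/10.9 = 6.61 years.
18 years / 6.61 ≈ 2.72 doublings → factor 2^2.72 ≈ 6.6.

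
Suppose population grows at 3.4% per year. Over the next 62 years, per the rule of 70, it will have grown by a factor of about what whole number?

about 8 times

At 3.4% one doubling takes ≈ 20.59 years; 62 years is 3 of them, so ×8.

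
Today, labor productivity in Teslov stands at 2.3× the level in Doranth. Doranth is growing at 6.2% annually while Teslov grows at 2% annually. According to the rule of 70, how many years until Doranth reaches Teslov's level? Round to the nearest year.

approximately 20 years

The growth-rate gap is 6.2% − 2% = 4.2 percentage points.
So the ratio between them halves every 70/4.2 ≈ 16.67 years.
A 2.3× gap takes log₂(2.3) ≈ 1.20 halvings to close: 1.20 × 16.67 ≈ 20 years.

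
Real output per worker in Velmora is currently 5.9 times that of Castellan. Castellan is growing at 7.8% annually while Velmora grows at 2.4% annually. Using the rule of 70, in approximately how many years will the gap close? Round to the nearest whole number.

What matters is the difference: 5.4 pp.
Rule of 70 on the gap: the ratio halves every 70/5.4 ≈ 12.96 years.
A 5.9 times gap takes log₂(5.9) ≈ 2.56 halvings to close: 2.56 × 12.96 ≈ 33 years.

≈ 33 years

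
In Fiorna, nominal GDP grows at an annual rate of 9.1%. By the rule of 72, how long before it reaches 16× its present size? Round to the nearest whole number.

Doubling time ≈ 72/9.1 = 7.91 years.
Getting to 16× needs 4 doublings: 4 × 7.91 ≈ 32 years.

about 32 years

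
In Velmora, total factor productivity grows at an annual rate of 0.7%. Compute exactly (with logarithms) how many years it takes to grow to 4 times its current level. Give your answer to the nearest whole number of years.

199 years

t = ln(4) / ln(1 + 0.007) = 1.3863 / 0.006976 ≈ 198.72.
≈ 199 years.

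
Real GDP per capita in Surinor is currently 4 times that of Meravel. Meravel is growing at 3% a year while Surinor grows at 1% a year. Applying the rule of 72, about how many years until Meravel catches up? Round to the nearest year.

about 72 years

What matters is the difference: 2 pp.
Rule of 72 on the gap: the ratio halves every 72/2 ≈ 36.00 years.
A 4 times gap closes after 2 halvings: 2 × 36.00 ≈ 72 years.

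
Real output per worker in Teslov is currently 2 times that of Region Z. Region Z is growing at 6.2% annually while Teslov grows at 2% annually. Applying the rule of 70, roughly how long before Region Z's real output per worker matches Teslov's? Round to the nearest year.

What matters is the difference: 4.2 pp.
Rule of 70 on the gap: the ratio halves every 70/4.2 ≈ 16.67 years.
A 2 times gap closes after 1 halving: 1 × 16.67 ≈ 17 years.

about 17 years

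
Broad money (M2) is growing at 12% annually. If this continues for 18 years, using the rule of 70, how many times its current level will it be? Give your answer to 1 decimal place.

Doubles every ≈ 5.83 years (70/12).
18 years is 3.09 doublings; 2^3.09 ≈ 8.5×.

roughly 8.5 times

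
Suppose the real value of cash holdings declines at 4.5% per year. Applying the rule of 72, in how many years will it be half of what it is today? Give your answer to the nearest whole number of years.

≈ 16 years

Halving time ≈ 72 / 4.5 = 16.00 → 16 years.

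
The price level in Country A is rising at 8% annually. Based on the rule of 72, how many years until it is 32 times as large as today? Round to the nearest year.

approximately 45 years

Doubling time ≈ 72/8 = 9.00 years.
Getting to 32× needs 5 doublings: 5 × 9.00 ≈ 45 years.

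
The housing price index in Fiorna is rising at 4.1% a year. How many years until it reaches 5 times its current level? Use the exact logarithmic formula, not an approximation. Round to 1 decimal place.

40.1 years

t = ln(5) / ln(1 + 0.041) = 1.6094 / 0.040182 ≈ 40.05.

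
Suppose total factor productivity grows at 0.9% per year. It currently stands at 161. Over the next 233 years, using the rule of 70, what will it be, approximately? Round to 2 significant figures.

Doubling time ≈ 70/0.9 = 77.78 years.
233 years is 233/77.78 ≈ 3.00 doublings, a factor of 2^3.00 ≈ 8.00.
161 × 8.00 ≈ 1300.

approximately 1300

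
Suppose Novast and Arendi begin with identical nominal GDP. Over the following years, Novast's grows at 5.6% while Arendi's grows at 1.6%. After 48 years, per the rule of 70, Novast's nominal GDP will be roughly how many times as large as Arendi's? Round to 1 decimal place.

≈ 6.7 times

Rate gap = 5.6% − 1.6% = 4 points.
The ratio doubles every 70/4 ≈ 17.50 years.
48/17.50 ≈ 2.74 doublings → ratio ≈ 2^2.74 ≈ 6.7.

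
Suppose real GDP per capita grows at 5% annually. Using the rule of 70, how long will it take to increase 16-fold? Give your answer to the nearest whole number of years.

approximately 56 years

At 5% it doubles every 70/5 ≈ 14.00 years.
16× is 4 doublings, so 4 × 14.00 ≈ 56 years.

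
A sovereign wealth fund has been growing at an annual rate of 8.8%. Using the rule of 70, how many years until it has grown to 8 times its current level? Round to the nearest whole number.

Doubling time ≈ 70/8.8 = 7.95 years.
8 = 2^3, so 3 doublings → 24 years.

about 24 years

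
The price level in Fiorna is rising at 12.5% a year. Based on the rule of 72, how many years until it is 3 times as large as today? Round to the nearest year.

≈ 9 years

One doubling takes 72/12.5 = 5.76 years.
3× is log₂ 3 ≈ 1.58 doublings, so ≈ 1.58 × 5.76 = 9 years.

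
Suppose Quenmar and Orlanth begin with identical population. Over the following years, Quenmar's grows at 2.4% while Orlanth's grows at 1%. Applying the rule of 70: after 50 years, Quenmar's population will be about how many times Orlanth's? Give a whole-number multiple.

Only the 1.4-point difference matters.
70/1.4 ≈ 50.00 years per doubling of the ratio; 50 years gives 1.00 doublings, so ≈ 2×.

approximately 2 times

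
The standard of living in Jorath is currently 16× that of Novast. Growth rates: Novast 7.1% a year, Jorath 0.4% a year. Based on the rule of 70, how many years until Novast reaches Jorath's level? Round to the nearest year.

42 years

The growth-rate gap is 7.1% − 0.4% = 6.7 percentage points.
So the ratio between them halves every 70/6.7 ≈ 10.45 years.
A 16× gap closes after 4 halvings: 4 × 10.45 ≈ 42 years.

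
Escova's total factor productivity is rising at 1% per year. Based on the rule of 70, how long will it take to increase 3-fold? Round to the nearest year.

One doubling takes 70/1 = 70.00 years.
Reaching 3× takes log₂(3) ≈ 1.58 doublings.
1.58 × 70.00 ≈ 111 years.

roughly 111 years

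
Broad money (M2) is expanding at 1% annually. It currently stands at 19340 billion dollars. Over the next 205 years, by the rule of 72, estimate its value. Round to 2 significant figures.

It doubles every 72/1 ≈ 72.00 years, so 205 years is 2.85 doublings.
2^2.85 ≈ 7.21; 19340 × 7.21 ≈ 140000 billion dollars.

around 140000 billion dollars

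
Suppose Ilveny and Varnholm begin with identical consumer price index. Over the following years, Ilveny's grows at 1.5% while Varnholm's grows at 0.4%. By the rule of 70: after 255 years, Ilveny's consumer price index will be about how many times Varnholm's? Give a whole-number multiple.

approximately 16 times

Only the 1.1-point difference matters.
70/1.1 ≈ 63.64 years per doubling of the ratio; 255 years gives 4.01 doublings, so ≈ 16×.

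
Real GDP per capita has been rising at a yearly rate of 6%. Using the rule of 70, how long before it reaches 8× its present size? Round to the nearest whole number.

≈ 35 years

One doubling takes 70/6 = 11.67 years.
Getting to 8× needs 3 doublings: 3 × 11.67 ≈ 35 years.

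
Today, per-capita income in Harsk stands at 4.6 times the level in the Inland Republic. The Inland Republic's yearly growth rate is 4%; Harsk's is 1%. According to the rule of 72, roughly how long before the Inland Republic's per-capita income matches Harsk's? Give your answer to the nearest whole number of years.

around 53 years

What matters is the difference: 3 pp.
Rule of 72 on the gap: the ratio halves every 72/3 ≈ 24.00 years.
A 4.6 times gap takes log₂(4.6) ≈ 2.20 halvings to close: 2.20 × 24.00 ≈ 53 years.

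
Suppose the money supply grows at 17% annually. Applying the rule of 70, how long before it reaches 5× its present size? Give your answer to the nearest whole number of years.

around 10 years

One doubling takes 70/17 = 4.12 years.
Reaching 5× takes log₂(5) ≈ 2.32 doublings.
2.32 × 4.12 ≈ 10 years.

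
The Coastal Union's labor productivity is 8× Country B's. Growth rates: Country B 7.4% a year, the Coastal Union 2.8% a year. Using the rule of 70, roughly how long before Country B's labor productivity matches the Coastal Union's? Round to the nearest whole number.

What matters is the difference: 4.6 pp.
Rule of 70 on the gap: the ratio halves every 70/4.6 ≈ 15.22 years.
An 8× gap closes after 3 halvings: 3 × 15.22 ≈ 46 years.

about 46 years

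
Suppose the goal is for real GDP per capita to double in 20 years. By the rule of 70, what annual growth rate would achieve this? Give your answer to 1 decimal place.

70 / 20 ≈ 3.50, so about 3.5% annually.

around 3.5% annually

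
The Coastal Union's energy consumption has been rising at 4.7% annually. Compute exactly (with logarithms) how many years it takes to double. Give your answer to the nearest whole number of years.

15 years

t = ln(2) / ln(1 + 0.047) = 0.6931 / 0.045929 ≈ 15.09.
≈ 15 years.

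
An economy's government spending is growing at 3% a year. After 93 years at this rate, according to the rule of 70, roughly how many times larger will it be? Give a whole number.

Doubling time ≈ 70/3 = 23.33 years.
93/23.33 ≈ 4 doublings, so about 2^4 = 16×.

around 16 times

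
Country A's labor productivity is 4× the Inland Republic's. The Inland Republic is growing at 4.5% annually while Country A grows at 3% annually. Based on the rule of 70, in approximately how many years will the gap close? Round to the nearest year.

≈ 93 years

the Inland Republic gains on Country A at 4.5% − 3% = 1.5 points a year.
At that relative rate the gap halves every 70/1.5 ≈ 46.67 years.
A 4× gap closes after 2 halvings: 2 × 46.67 ≈ 93 years.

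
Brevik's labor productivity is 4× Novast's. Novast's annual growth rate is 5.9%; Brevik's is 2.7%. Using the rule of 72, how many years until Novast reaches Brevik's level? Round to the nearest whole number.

approximately 45 years

The growth-rate gap is 5.9% − 2.7% = 3.2 percentage points.
So the ratio between them halves every 72/3.2 ≈ 22.50 years.
A 4× gap closes after 2 halvings: 2 × 22.50 ≈ 45 years.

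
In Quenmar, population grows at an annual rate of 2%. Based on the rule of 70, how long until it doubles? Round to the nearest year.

around 35 years

At 2%, doubling takes about 70/2 = 35.00 years.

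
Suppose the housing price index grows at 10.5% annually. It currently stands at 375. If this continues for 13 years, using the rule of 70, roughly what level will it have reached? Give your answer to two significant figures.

roughly 1400

Doubling time ≈ 70/10.5 = 6.67 years.
13 years is 13/6.67 ≈ 1.95 doublings, a factor of 2^1.95 ≈ 3.86.
375 × 3.86 ≈ 1400.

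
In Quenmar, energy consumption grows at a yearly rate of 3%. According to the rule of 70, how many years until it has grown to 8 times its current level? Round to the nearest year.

At 3% it doubles every 70/3 ≈ 23.33 years.
Getting to 8× needs 3 doublings: 3 × 23.33 ≈ 70 years.

approximately 70 years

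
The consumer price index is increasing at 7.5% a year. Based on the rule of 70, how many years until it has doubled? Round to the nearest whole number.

At 7.5%, doubling takes about 70/7.5 = 9.33 years.

approximately 9 years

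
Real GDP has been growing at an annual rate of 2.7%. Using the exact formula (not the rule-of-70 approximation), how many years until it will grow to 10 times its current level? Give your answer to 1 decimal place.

86.4 years

t = ln(10) / ln(1 + 0.027) = 2.3026 / 0.026642 ≈ 86.43.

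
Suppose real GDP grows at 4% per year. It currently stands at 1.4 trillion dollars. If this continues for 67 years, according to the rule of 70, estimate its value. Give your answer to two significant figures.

It doubles every 70/4 ≈ 17.50 years, so 67 years is 3.83 doublings.
2^3.83 ≈ 14.22; 1.4 × 14.22 ≈ 20 trillion dollars.

20 trillion dollars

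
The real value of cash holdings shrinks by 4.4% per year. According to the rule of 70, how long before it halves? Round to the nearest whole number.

around 16 years

The rule works in reverse for decay: 70/4.4 ≈ 15.91 years to halve.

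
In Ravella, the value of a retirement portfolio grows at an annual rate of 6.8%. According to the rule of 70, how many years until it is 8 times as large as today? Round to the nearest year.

approximately 31 years

One doubling takes 70/6.8 = 10.29 years.
Getting to 8× needs 3 doublings: 3 × 10.29 ≈ 31 years.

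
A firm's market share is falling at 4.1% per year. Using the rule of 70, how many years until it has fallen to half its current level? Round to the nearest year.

about 17 years

Halving time ≈ 70 / 4.1 = 17.07 → 17 years.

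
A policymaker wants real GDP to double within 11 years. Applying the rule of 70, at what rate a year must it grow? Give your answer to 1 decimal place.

≈ 6.4%

70 / 11 ≈ 6.36, so about 6.4% a year.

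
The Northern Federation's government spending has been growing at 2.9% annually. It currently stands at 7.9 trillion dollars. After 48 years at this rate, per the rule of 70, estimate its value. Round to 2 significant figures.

Doubling time ≈ 70/2.9 = 24.14 years.
48 years is 48/24.14 ≈ 1.99 doublings, a factor of 2^1.99 ≈ 3.97.
7.9 × 3.97 ≈ 31 trillion dollars.

≈ 31 trillion dollars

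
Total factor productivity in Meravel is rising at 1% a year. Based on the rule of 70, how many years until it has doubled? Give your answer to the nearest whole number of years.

Doubling time ≈ 70 / 1 = 70.00 years.

70 years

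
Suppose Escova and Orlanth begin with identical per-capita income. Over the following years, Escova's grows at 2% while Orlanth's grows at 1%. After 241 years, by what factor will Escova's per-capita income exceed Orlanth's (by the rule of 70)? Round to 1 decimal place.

Rate gap = 2% − 1% = 1 point.
The ratio doubles every 70/1 ≈ 70.00 years.
241/70.00 ≈ 3.44 doublings → ratio ≈ 2^3.44 ≈ 10.9.

around 10.9 times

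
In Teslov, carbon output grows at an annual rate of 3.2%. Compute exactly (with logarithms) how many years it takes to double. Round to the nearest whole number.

t = ln(2) / ln(1 + 0.032) = 0.6931 / 0.031499 ≈ 22.00.
≈ 22 years.

22 years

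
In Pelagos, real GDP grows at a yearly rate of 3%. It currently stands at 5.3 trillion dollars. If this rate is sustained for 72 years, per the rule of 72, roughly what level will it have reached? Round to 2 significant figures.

It doubles every 72/3 ≈ 24.00 years, so 72 years is 3.00 doublings.
2^3.00 ≈ 8.00; 5.3 × 8.00 ≈ 42 trillion dollars.

roughly 42 trillion dollars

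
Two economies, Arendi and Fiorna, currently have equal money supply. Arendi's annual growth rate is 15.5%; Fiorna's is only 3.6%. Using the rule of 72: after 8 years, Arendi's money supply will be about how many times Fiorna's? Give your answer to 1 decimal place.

Arendi pulls ahead at 11.9 pp per year, so the ratio doubles every 72/11.9 ≈ 6.05 years.
In 8 years that's 1.32 doublings: 2^1.32 ≈ 2.5.

approximately 2.5 times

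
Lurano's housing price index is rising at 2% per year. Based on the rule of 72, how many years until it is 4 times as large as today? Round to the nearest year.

≈ 72 years

One doubling takes 72/2 = 36.00 years.
Getting to 4× needs 2 doublings: 2 × 36.00 ≈ 72 years.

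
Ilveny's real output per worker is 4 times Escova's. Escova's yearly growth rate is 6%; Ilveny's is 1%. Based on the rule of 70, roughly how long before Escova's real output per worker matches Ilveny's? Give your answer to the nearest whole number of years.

Escova gains on Ilveny at 6% − 1% = 5 points a year.
At that relative rate the gap halves every 70/5 ≈ 14.00 years.
A 4 times gap closes after 2 halvings: 2 × 14.00 ≈ 28 years.

about 28 years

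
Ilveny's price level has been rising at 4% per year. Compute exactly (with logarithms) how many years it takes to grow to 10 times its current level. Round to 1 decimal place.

t = ln(10) / ln(1 + 0.04) = 2.3026 / 0.039221 ≈ 58.71.

58.7 years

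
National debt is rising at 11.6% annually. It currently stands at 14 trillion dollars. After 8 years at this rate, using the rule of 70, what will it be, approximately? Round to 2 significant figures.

35 trillion dollars

It doubles every 70/11.6 ≈ 6.03 years, so 8 years is 1.33 doublings.
2^1.33 ≈ 2.51; 14 × 2.51 ≈ 35 trillion dollars.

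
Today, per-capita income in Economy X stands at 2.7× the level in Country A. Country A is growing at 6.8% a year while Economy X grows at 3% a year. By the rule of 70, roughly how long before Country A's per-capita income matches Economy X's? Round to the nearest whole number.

The growth-rate gap is 6.8% − 3% = 3.8 percentage points.
So the ratio between them halves every 70/3.8 ≈ 18.42 years.
A 2.7× gap takes log₂(2.7) ≈ 1.43 halvings to close: 1.43 × 18.42 ≈ 26 years.

approximately 26 years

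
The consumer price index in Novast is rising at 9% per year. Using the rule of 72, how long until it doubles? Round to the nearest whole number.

8 years

At 9%, doubling takes about 72/9 = 8.00 years.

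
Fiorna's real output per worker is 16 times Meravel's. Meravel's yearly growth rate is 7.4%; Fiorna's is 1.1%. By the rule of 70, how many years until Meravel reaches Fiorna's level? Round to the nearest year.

approximately 44 years

What matters is the difference: 6.3 pp.
Rule of 70 on the gap: the ratio halves every 70/6.3 ≈ 11.11 years.
A 16 times gap closes after 4 halvings: 4 × 11.11 ≈ 44 years.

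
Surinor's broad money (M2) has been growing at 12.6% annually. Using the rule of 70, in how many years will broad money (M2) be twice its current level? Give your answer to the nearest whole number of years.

around 6 years

70/12.6 ≈ 5.56, so it doubles roughly every 6 years.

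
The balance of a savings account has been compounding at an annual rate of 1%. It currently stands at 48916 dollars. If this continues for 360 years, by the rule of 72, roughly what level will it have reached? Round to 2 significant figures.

approximately 1600000 dollars

It doubles every 72/1 ≈ 72.00 years, so 360 years is 5.00 doublings.
2^5.00 ≈ 32.00; 48916 × 32.00 ≈ 1600000 dollars.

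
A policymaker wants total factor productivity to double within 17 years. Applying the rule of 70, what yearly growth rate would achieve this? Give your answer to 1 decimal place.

about 4.1%

70 / 17 ≈ 4.12, so about 4.1% per year.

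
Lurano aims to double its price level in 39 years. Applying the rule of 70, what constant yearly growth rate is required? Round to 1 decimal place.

70 / 39 ≈ 1.79, so about 1.8% per year.

approximately 1.8%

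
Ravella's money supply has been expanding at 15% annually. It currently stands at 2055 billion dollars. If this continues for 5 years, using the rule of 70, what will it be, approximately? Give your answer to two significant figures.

approximately 4300 billion dollars

It doubles every 70/15 ≈ 4.67 years, so 5 years is 1.07 doublings.
2^1.07 ≈ 2.10; 2055 × 2.10 ≈ 4300 billion dollars.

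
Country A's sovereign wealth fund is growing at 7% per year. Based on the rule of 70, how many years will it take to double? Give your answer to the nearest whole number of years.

At 7%, doubling takes about 70/7 = 10.00 years.

approximately 10 years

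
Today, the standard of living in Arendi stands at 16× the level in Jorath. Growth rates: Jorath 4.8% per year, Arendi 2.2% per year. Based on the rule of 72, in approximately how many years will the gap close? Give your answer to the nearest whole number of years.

The growth-rate gap is 4.8% − 2.2% = 2.6 percentage points.
So the ratio between them halves every 72/2.6 ≈ 27.69 years.
A 16× gap closes after 4 halvings: 4 × 27.69 ≈ 111 years.

about 111 years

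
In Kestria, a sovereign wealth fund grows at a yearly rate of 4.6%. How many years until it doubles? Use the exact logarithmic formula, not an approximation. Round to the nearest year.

t = ln(2) / ln(1 + 0.046) = 0.6931 / 0.044973 ≈ 15.41.
≈ 15 years.

15 years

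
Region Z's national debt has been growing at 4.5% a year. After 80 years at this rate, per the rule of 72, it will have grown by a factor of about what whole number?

Doubling time ≈ 72/4.5 = 16.00 years.
80/16.00 ≈ 5 doublings, so about 2^5 = 32×.

approximately 32 times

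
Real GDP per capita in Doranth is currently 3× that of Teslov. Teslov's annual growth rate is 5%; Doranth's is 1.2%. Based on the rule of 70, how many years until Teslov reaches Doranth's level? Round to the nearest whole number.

The growth-rate gap is 5% − 1.2% = 3.8 percentage points.
So the ratio between them halves every 70/3.8 ≈ 18.42 years.
A 3× gap takes log₂(3) ≈ 1.58 halvings to close: 1.58 × 18.42 ≈ 29 years.

around 29 years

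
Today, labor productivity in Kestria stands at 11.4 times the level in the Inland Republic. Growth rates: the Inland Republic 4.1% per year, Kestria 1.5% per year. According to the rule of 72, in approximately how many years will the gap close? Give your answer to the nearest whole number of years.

the Inland Republic gains on Kestria at 4.1% − 1.5% = 2.6 points a year.
At that relative rate the gap halves every 72/2.6 ≈ 27.69 years.
An 11.4 times gap takes log₂(11.4) ≈ 3.51 halvings to close: 3.51 × 27.69 ≈ 97 years.

around 97 years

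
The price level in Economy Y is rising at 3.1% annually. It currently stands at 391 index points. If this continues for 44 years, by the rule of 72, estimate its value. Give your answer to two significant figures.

around 1500 index points

It doubles every 72/3.1 ≈ 23.23 years, so 44 years is 1.89 doublings.
2^1.89 ≈ 3.71; 391 × 3.71 ≈ 1500 index points.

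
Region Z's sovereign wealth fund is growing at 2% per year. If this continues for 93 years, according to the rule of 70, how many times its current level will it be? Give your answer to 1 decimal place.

6.3 times

Doubles every ≈ 35.00 years (70/2).
93 years is 2.66 doublings; 2^2.66 ≈ 6.3×.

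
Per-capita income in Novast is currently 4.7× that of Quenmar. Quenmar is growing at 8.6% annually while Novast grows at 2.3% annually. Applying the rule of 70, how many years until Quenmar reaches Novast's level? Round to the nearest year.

What matters is the difference: 6.3 pp.
Rule of 70 on the gap: the ratio halves every 70/6.3 ≈ 11.11 years.
A 4.7× gap takes log₂(4.7) ≈ 2.23 halvings to close: 2.23 × 11.11 ≈ 25 years.

approximately 25 years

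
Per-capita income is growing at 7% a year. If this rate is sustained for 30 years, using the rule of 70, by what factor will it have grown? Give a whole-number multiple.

about 8 times

Doubling time ≈ 70/7 = 10.00 years.
30/10.00 ≈ 3 doublings, so about 2^3 = 8×.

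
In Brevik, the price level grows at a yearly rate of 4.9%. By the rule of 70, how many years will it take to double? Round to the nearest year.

about 14 years

70/4.9 ≈ 14.29, so it doubles roughly every 14 years.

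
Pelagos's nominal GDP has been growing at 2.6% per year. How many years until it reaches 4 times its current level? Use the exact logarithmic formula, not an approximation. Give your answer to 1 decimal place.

t = ln(4) / ln(1 + 0.026) = 1.3863 / 0.025668 ≈ 54.01.

54.0 years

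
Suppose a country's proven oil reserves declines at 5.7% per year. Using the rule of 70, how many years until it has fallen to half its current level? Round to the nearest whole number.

Halving time ≈ 70 / 5.7 = 12.28 → 12 years.

12 years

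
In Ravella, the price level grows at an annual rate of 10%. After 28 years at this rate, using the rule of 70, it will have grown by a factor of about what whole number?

70/10 ≈ 7.00 years per doubling.
28 years fits 4 doublings: 2^4 = 16.

roughly 16 times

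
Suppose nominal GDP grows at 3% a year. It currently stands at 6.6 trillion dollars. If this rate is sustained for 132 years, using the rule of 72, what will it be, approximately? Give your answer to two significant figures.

Doubling time ≈ 72/3 = 24.00 years.
132 years is 132/24.00 ≈ 5.50 doublings, a factor of 2^5.50 ≈ 45.25.
6.6 × 45.25 ≈ 300 trillion dollars.

300 trillion dollars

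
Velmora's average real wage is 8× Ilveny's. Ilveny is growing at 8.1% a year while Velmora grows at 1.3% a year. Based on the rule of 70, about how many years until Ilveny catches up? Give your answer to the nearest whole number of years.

What matters is the difference: 6.8 pp.
Rule of 70 on the gap: the ratio halves every 70/6.8 ≈ 10.29 years.
An 8× gap closes after 3 halvings: 3 × 10.29 ≈ 31 years.

around 31 years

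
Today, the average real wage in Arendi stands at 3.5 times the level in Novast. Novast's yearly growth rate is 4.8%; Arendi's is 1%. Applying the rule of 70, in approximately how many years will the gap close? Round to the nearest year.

≈ 33 years

What matters is the difference: 3.8 pp.
Rule of 70 on the gap: the ratio halves every 70/3.8 ≈ 18.42 years.
A 3.5 times gap takes log₂(3.5) ≈ 1.81 halvings to close: 1.81 × 18.42 ≈ 33 years.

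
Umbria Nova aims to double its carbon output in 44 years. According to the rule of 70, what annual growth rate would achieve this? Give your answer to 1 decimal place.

70 / 44 ≈ 1.59, so about 1.6% annually.

≈ 1.6%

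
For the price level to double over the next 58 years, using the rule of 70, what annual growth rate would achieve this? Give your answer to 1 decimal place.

approximately 1.2%

70 / 58 ≈ 1.21, so about 1.2% a year.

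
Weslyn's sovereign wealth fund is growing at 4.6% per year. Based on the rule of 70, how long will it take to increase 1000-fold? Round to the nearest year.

approximately 152 years

At 4.6% it doubles every 70/4.6 ≈ 15.22 years.
1000× is log₂ 1000 ≈ 9.97 doublings, so ≈ 9.97 × 15.22 = 152 years.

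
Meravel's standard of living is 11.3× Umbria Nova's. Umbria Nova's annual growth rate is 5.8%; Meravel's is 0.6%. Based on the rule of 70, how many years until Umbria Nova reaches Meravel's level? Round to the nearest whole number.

The growth-rate gap is 5.8% − 0.6% = 5.2 percentage points.
So the ratio between them halves every 70/5.2 ≈ 13.46 years.
An 11.3× gap takes log₂(11.3) ≈ 3.50 halvings to close: 3.50 × 13.46 ≈ 47 years.

about 47 years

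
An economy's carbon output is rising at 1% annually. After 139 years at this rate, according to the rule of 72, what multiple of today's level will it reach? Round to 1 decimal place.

approximately 3.8 times

Doubling time ≈ 72/1 = 72.00 years.
139 years / 72.00 ≈ 1.93 doublings → factor 2^1.93 ≈ 3.8.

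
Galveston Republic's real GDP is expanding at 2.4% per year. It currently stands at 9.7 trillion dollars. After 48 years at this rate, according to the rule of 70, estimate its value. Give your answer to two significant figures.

It doubles every 70/2.4 ≈ 29.17 years, so 48 years is 1.65 doublings.
2^1.65 ≈ 3.14; 9.7 × 3.14 ≈ 30 trillion dollars.

30 trillion dollars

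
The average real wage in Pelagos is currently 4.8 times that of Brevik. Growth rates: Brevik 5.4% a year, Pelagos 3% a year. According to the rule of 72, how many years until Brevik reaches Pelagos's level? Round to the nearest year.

about 68 years

The growth-rate gap is 5.4% − 3% = 2.4 percentage points.
So the ratio between them halves every 72/2.4 ≈ 30.00 years.
A 4.8 times gap takes log₂(4.8) ≈ 2.26 halvings to close: 2.26 × 30.00 ≈ 68 years.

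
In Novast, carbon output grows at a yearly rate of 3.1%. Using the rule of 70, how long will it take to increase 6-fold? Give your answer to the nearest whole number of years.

At 3.1% it doubles every 70/3.1 ≈ 22.58 years.
6× is log₂ 6 ≈ 2.58 doublings, so ≈ 2.58 × 22.58 = 58 years.

58 years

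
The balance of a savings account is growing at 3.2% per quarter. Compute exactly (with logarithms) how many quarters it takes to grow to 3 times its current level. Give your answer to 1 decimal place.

t = ln(3) / ln(1 + 0.032) = 1.0986 / 0.031499 ≈ 34.88.

34.9 quarters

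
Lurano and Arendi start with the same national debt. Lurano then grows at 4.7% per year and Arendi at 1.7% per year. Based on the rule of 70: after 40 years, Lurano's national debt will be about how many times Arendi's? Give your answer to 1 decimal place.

Rate gap = 4.7% − 1.7% = 3 points.
The ratio doubles every 70/3 ≈ 23.33 years.
40/23.33 ≈ 1.71 doublings → ratio ≈ 2^1.71 ≈ 3.3.

≈ 3.3 times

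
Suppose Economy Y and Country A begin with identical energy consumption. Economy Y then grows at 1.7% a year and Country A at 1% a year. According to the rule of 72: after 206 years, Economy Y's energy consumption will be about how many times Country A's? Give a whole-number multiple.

Only the 0.7-point difference matters.
72/0.7 ≈ 102.86 years per doubling of the ratio; 206 years gives 2.00 doublings, so ≈ 4×.

around 4 times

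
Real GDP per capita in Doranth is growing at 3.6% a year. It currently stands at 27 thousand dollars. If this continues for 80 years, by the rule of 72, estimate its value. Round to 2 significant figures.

Doubling time ≈ 72/3.6 = 20.00 years.
80 years is 80/20.00 ≈ 4.00 doublings, a factor of 2^4.00 ≈ 16.00.
27 × 16.00 ≈ 430 thousand dollars.

430 thousand dollars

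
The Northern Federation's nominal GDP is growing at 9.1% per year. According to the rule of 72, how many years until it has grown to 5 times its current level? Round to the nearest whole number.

≈ 18 years

One doubling takes 72/9.1 = 7.91 years.
5× is log₂ 5 ≈ 2.32 doublings, so ≈ 2.32 × 7.91 = 18 years.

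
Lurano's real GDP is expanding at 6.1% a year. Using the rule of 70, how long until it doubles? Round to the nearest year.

≈ 11 years

At 6.1%, doubling takes about 70/6.1 = 11.48 years.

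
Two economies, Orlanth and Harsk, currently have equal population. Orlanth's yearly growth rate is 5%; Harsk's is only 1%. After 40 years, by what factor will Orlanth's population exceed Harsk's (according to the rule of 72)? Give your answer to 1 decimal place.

around 4.7 times

Only the 4-point difference matters.
72/4 ≈ 18.00 years per doubling of the ratio; 40 years gives 2.22 doublings, so ≈ 4.7×.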